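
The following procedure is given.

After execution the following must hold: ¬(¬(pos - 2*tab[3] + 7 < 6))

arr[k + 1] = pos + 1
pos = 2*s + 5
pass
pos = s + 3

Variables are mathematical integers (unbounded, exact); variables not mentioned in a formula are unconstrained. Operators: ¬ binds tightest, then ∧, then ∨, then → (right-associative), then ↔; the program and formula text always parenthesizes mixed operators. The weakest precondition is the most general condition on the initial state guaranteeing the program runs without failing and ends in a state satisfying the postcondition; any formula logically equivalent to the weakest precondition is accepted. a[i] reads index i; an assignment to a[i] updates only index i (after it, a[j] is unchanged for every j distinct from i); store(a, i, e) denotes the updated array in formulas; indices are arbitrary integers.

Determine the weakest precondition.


Working backward. After the program, the postcondition ¬(¬(pos - 2*tab[3] + 7 < 6)) must hold; in canonical form it is pos < 2*tab[3] - 1.
Before pos := s + 3: s < 2*tab[3] - 4
Before skip: s < 2*tab[3] - 4
Before pos := 2*s + 5: s < 2*tab[3] - 4
Before arr[k + 1] := pos + 1: s < 2*tab[3] - 4
Answer: WP = s < 2*tab[3] - 4


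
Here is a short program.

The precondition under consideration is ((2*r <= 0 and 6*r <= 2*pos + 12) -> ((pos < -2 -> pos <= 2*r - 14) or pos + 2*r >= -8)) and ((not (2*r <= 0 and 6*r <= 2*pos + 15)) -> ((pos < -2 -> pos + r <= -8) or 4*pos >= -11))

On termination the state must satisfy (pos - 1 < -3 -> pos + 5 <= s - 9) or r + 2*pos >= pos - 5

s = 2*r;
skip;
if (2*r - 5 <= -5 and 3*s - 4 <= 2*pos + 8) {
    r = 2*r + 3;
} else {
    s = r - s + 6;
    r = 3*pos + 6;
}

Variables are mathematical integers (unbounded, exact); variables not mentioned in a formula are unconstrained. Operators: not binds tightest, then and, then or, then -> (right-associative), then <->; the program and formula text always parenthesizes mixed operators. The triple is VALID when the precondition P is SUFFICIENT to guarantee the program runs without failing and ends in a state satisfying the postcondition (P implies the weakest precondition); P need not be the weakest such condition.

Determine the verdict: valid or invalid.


Working backward. After the program, the postcondition (pos - 1 < -3 -> pos + 5 <= s - 9) or r + 2*pos >= pos - 5 must hold; in canonical form it is (pos < -2 -> pos <= s - 14) or pos + r >= -5.
Then branch requires (pos < -2 -> pos <= s - 14) or pos + 2*r >= -8; else branch requires (pos < -2 -> pos + s <= r - 8) or 4*pos >= -11.
Before the if: ((2*r <= 0 and 3*s <= 2*pos + 12) -> ((pos < -2 -> pos <= s - 14) or pos + 2*r >= -8)) and ((not (2*r <= 0 and 3*s <= 2*pos + 12)) -> ((pos < -2 -> pos + s <= r - 8) or 4*pos >= -11))
Before skip: ((2*r <= 0 and 3*s <= 2*pos + 12) -> ((pos < -2 -> pos <= s - 14) or pos + 2*r >= -8)) and ((not (2*r <= 0 and 3*s <= 2*pos + 12)) -> ((pos < -2 -> pos + s <= r - 8) or 4*pos >= -11))
Before s := 2*r: ((2*r <= 0 and 6*r <= 2*pos + 12) -> ((pos < -2 -> pos <= 2*r - 14) or pos + 2*r >= -8)) and ((not (2*r <= 0 and 6*r <= 2*pos + 12)) -> ((pos < -2 -> pos + r <= -8) or 4*pos >= -11))
The weakest precondition is ((2*r <= 0 and 6*r <= 2*pos + 12) -> ((pos < -2 -> pos <= 2*r - 14) or pos + 2*r >= -8)) and ((not (2*r <= 0 and 6*r <= 2*pos + 12)) -> ((pos < -2 -> pos + r <= -8) or 4*pos >= -11)).
Check whether ((2*r <= 0 and 6*r <= 2*pos + 12) -> ((pos < -2 -> pos <= 2*r - 14) or pos + 2*r >= -8)) and ((not (2*r <= 0 and 6*r <= 2*pos + 15)) -> ((pos < -2 -> pos + r <= -8) or 4*pos >= -11)) implies it.
Countermodel: at the initial state pos = -7, r = 0, the precondition holds but the weakest precondition fails.
Answer: invalid


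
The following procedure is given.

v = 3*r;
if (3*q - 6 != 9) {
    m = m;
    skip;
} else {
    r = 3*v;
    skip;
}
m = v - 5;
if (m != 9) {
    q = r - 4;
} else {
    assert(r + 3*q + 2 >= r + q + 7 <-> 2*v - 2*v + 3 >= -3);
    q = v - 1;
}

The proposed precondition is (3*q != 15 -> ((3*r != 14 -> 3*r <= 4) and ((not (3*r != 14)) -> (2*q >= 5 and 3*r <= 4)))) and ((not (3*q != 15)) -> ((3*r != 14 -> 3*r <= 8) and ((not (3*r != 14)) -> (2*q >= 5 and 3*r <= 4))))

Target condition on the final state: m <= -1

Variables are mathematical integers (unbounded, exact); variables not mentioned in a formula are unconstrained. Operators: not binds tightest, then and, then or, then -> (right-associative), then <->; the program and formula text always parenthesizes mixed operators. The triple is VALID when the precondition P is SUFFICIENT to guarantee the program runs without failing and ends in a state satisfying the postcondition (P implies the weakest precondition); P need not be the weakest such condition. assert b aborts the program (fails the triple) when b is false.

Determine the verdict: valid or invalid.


Working backward. After the program, m <= -1 must hold.
Then branch requires m <= -1; else branch requires 2*q >= 5 and m <= -1.
Before the if: (m != 9 -> m <= -1) and ((not (m != 9)) -> (2*q >= 5 and m <= -1))
Before m := v - 5: (v != 14 -> v <= 4) and ((not (v != 14)) -> (2*q >= 5 and v <= 4))
Then branch requires (v != 14 -> v <= 4) and ((not (v != 14)) -> (2*q >= 5 and v <= 4)); else branch requires (v != 14 -> v <= 4) and ((not (v != 14)) -> (2*q >= 5 and v <= 4)).
Before the if: (3*q != 15 -> ((v != 14 -> v <= 4) and ((not (v != 14)) -> (2*q >= 5 and v <= 4)))) and ((not (3*q != 15)) -> ((v != 14 -> v <= 4) and ((not (v != 14)) -> (2*q >= 5 and v <= 4))))
Before v := 3*r: (3*q != 15 -> ((3*r != 14 -> 3*r <= 4) and ((not (3*r != 14)) -> (2*q >= 5 and 3*r <= 4)))) and ((not (3*q != 15)) -> ((3*r != 14 -> 3*r <= 4) and ((not (3*r != 14)) -> (2*q >= 5 and 3*r <= 4))))
The weakest precondition is (3*q != 15 -> ((3*r != 14 -> 3*r <= 4) and ((not (3*r != 14)) -> (2*q >= 5 and 3*r <= 4)))) and ((not (3*q != 15)) -> ((3*r != 14 -> 3*r <= 4) and ((not (3*r != 14)) -> (2*q >= 5 and 3*r <= 4)))).
Check whether (3*q != 15 -> ((3*r != 14 -> 3*r <= 4) and ((not (3*r != 14)) -> (2*q >= 5 and 3*r <= 4)))) and ((not (3*q != 15)) -> ((3*r != 14 -> 3*r <= 8) and ((not (3*r != 14)) -> (2*q >= 5 and 3*r <= 4)))) implies it.
Countermodel: at the initial state q = 5, r = 2, the precondition holds but the weakest precondition fails.
Answer: invalid


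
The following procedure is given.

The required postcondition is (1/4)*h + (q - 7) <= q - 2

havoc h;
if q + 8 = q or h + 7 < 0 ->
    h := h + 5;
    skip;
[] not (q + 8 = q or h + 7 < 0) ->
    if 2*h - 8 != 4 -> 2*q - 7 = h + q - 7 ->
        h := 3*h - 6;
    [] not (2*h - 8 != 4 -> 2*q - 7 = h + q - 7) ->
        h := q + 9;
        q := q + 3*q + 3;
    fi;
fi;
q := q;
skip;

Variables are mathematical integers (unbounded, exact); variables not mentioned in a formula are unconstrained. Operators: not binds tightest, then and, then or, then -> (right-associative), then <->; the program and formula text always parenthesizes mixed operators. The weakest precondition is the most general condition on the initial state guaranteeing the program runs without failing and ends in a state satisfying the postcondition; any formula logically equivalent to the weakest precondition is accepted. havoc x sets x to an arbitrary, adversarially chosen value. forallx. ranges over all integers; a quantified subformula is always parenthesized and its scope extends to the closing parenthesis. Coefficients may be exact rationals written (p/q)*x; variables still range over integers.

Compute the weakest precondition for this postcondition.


Working backward. After the program, the postcondition (1/4)*h + (q - 7) <= q - 2 must hold; in canonical form it is (1/4)*h <= 5.
Before skip: (1/4)*h <= 5
Before q := q: (1/4)*h <= 5
Then branch requires (1/4)*h <= 15/4; else branch requires ((2*h != 12 -> q = h) -> (3/4)*h <= 13/2) and ((not (2*h != 12 -> q = h)) -> (1/4)*q <= 11/4).
Before the if: (h < -7 -> (1/4)*h <= 15/4) and ((not (h < -7)) -> (((2*h != 12 -> q = h) -> (3/4)*h <= 13/2) and ((not (2*h != 12 -> q = h)) -> (1/4)*q <= 11/4)))
Before havoc h: forall h_1. ((h_1 < -7 -> (1/4)*h_1 <= 15/4) and ((not (h_1 < -7)) -> (((2*h_1 != 12 -> q = h_1) -> (3/4)*h_1 <= 13/2) and ((not (2*h_1 != 12 -> q = h_1)) -> (1/4)*q <= 11/4))))
Answer: WP = forall h_1. ((h_1 < -7 -> (1/4)*h_1 <= 15/4) and ((not (h_1 < -7)) -> (((2*h_1 != 12 -> q = h_1) -> (3/4)*h_1 <= 13/2) and ((not (2*h_1 != 12 -> q = h_1)) -> (1/4)*q <= 11/4))))


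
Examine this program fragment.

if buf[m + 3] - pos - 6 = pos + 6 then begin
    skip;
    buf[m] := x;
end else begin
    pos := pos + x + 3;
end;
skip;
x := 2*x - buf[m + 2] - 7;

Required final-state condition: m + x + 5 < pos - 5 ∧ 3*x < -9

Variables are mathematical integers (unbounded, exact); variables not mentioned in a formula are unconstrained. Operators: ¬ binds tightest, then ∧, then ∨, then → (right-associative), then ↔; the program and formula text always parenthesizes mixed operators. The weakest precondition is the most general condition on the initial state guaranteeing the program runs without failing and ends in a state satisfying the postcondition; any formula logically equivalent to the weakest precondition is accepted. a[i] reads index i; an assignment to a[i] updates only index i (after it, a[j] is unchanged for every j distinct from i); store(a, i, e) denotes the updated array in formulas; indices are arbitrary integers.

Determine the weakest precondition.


Working backward. After the program, the postcondition m + x + 5 < pos - 5 ∧ 3*x < -9 must hold; in canonical form it is m + x < pos - 10 ∧ 3*x < -9.
Before x := 2*x - buf[m + 2] - 7: m + 2*x < buf[m + 2] + pos - 3 ∧ 6*x < 3*buf[m + 2] + 12
Before skip: m + 2*x < buf[m + 2] + pos - 3 ∧ 6*x < 3*buf[m + 2] + 12
Then branch requires m + 2*x < store(buf, m, x)[m + 2] + pos - 3 ∧ 6*x < 3*store(buf, m, x)[m + 2] + 12; else branch requires m + x < buf[m + 2] + pos ∧ 6*x < 3*buf[m + 2] + 12.
Before the if: (buf[m + 3] = 2*pos + 12 → (m + 2*x < store(buf, m, x)[m + 2] + pos - 3 ∧ 6*x < 3*store(buf, m, x)[m + 2] + 12)) ∧ ((¬(buf[m + 3] = 2*pos + 12)) → (m + x < buf[m + 2] + pos ∧ 6*x < 3*buf[m + 2] + 12))
Answer: WP = (buf[m + 3] = 2*pos + 12 → (m + 2*x < store(buf, m, x)[m + 2] + pos - 3 ∧ 6*x < 3*store(buf, m, x)[m + 2] + 12)) ∧ ((¬(buf[m + 3] = 2*pos + 12)) → (m + x < buf[m + 2] + pos ∧ 6*x < 3*buf[m + 2] + 12))


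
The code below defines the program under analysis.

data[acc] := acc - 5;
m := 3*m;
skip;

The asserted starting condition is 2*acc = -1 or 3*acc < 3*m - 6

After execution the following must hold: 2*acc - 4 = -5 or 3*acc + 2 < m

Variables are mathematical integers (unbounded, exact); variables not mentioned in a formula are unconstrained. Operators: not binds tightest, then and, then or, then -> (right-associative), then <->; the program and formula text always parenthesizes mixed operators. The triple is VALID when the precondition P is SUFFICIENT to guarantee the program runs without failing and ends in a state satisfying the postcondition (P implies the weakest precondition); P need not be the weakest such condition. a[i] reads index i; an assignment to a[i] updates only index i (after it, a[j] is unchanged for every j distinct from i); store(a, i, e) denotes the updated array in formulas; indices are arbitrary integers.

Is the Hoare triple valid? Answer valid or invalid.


Working backward. After the program, the postcondition 2*acc - 4 = -5 or 3*acc + 2 < m must hold; in canonical form it is 2*acc = -1 or 3*acc < m - 2.
Before skip: 2*acc = -1 or 3*acc < m - 2
Before m := 3*m: 2*acc = -1 or 3*acc < 3*m - 2
Before data[acc] := acc - 5: 2*acc = -1 or 3*acc < 3*m - 2
The weakest precondition is 2*acc = -1 or 3*acc < 3*m - 2.
Check whether 2*acc = -1 or 3*acc < 3*m - 6 implies it.
Every state satisfying the precondition satisfies the weakest precondition: the implication holds.
Answer: valid


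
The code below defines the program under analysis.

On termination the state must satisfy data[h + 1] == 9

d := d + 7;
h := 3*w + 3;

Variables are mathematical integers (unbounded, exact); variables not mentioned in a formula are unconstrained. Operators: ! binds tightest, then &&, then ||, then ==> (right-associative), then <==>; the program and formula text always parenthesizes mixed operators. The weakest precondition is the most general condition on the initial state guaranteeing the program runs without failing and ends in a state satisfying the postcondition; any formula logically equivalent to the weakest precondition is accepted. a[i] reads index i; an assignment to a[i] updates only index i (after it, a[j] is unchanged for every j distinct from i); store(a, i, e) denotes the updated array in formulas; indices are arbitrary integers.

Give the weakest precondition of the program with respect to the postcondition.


Working backward. After the program, data[h + 1] == 9 must hold.
Before h := 3*w + 3: data[3*w + 4] == 9
Before d := d + 7: data[3*w + 4] == 9
Answer: WP = data[3*w + 4] == 9


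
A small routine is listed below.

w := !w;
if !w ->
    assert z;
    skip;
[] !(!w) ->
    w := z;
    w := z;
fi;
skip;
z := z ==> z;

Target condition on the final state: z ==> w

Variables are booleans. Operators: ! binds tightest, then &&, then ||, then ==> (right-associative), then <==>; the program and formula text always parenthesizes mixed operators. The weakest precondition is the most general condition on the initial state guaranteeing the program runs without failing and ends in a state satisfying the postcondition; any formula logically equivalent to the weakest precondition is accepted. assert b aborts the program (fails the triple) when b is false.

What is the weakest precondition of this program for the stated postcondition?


Working backward. After the program, z ==> w must hold.
Before z := z ==> z: w
Before skip: w
Then branch requires z && w; else branch requires z.
Before the if: ((!w) ==> (z && w)) && (w ==> z)
Before w := !w: (w ==> (z && (!w))) && ((!w) ==> z)
Answer: WP = (w ==> (z && (!w))) && ((!w) ==> z)


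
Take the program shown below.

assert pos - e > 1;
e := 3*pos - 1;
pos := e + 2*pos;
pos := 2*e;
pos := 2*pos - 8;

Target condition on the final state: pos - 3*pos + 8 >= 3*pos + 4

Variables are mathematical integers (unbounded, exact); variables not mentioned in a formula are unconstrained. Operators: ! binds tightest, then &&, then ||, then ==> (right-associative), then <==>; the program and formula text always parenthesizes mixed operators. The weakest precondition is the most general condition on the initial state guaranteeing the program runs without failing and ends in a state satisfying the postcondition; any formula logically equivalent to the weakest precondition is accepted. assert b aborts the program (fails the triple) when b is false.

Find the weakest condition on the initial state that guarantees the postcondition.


Working backward. After the program, the postcondition pos - 3*pos + 8 >= 3*pos + 4 must hold; in canonical form it is 5*pos <= 4.
Before pos := 2*pos - 8: 10*pos <= 44
Before pos := 2*e: 20*e <= 44
Before pos := e + 2*pos: 20*e <= 44
Before e := 3*pos - 1: 60*pos <= 64
Before assert pos - e > 1: pos > e + 1 && 60*pos <= 64
Answer: WP = pos > e + 1 && 60*pos <= 64


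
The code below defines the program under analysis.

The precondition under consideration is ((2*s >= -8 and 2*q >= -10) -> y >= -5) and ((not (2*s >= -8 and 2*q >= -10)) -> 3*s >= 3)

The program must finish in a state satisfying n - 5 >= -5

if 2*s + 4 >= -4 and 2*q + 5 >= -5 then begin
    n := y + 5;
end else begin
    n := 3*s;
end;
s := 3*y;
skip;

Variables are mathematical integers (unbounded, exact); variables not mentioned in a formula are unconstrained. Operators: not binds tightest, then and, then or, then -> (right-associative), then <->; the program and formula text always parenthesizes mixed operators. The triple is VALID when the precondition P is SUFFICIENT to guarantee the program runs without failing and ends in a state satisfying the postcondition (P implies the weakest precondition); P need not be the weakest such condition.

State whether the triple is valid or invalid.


Working backward. After the program, the postcondition n - 5 >= -5 must hold; in canonical form it is n >= 0.
Before skip: n >= 0
Before s := 3*y: n >= 0
Then branch requires y >= -5; else branch requires 3*s >= 0.
Before the if: ((2*s >= -8 and 2*q >= -10) -> y >= -5) and ((not (2*s >= -8 and 2*q >= -10)) -> 3*s >= 0)
The weakest precondition is ((2*s >= -8 and 2*q >= -10) -> y >= -5) and ((not (2*s >= -8 and 2*q >= -10)) -> 3*s >= 0).
Check whether ((2*s >= -8 and 2*q >= -10) -> y >= -5) and ((not (2*s >= -8 and 2*q >= -10)) -> 3*s >= 3) implies it.
Every state satisfying the precondition satisfies the weakest precondition: the implication holds.
Answer: valid


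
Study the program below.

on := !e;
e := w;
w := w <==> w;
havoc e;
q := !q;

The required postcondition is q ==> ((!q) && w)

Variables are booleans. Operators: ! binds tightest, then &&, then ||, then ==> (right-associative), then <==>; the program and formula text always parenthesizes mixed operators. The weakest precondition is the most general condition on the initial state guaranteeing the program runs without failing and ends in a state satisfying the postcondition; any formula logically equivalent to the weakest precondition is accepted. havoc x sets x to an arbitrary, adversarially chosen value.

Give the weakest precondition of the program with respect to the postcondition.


Working backward. After the program, q ==> ((!q) && w) must hold.
Before q := !q: (!q) ==> (q && w)
Before havoc e: (!q) ==> (q && w)
Before w := w <==> w: (!q) ==> q
Before e := w: (!q) ==> q
Before on := !e: (!q) ==> q
Answer: WP = (!q) ==> q


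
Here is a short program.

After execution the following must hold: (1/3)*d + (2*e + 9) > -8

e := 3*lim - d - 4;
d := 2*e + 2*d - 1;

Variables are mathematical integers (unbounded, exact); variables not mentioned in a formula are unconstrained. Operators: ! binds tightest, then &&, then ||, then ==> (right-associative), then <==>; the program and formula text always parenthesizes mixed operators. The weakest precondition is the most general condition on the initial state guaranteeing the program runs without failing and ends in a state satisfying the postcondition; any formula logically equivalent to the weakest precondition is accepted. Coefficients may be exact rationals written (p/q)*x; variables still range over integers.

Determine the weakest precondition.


Working backward. After the program, the postcondition (1/3)*d + (2*e + 9) > -8 must hold; in canonical form it is (1/3)*d + 2*e > -17.
Before d := 2*e + 2*d - 1: (2/3)*d + (8/3)*e > -50/3
Before e := 3*lim - d - 4: 8*lim > 2*d - 6
Answer: WP = 8*lim > 2*d - 6


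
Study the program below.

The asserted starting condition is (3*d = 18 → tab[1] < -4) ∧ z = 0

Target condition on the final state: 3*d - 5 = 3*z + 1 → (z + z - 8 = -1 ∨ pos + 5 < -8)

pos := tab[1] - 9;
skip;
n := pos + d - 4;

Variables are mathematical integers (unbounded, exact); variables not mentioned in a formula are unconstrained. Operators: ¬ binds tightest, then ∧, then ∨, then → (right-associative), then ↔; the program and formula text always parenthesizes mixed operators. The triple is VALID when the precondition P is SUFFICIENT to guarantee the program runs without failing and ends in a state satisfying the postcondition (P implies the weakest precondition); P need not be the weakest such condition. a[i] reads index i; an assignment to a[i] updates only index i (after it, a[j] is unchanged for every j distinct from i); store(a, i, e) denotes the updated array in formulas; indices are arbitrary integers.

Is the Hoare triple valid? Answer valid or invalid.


Working backward. After the program, the postcondition 3*d - 5 = 3*z + 1 → (z + z - 8 = -1 ∨ pos + 5 < -8) must hold; in canonical form it is 3*d = 3*z + 6 → (2*z = 7 ∨ pos < -13).
Before n := pos + d - 4: 3*d = 3*z + 6 → (2*z = 7 ∨ pos < -13)
Before skip: 3*d = 3*z + 6 → (2*z = 7 ∨ pos < -13)
Before pos := tab[1] - 9: 3*d = 3*z + 6 → (2*z = 7 ∨ tab[1] < -4)
The weakest precondition is 3*d = 3*z + 6 → (2*z = 7 ∨ tab[1] < -4).
Check whether (3*d = 18 → tab[1] < -4) ∧ z = 0 implies it.
Countermodel: at the initial state d = 2, tab = {[1] = -4, elsewhere -4}, z = 0, the precondition holds but the weakest precondition fails.
Answer: invalid


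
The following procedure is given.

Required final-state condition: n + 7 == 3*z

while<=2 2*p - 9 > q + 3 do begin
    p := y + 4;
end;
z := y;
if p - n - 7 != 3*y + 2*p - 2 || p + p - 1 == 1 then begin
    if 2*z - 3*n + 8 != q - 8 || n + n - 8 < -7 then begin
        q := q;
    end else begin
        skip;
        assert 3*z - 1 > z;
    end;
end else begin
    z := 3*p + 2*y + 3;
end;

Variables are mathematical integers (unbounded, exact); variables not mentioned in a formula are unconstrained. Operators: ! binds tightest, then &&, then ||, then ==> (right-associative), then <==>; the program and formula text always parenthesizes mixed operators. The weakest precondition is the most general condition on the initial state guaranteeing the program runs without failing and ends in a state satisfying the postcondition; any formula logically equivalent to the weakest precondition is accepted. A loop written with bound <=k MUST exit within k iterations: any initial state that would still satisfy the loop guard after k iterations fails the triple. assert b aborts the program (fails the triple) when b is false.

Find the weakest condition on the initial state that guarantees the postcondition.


Working backward. After the program, the postcondition n + 7 == 3*z must hold; in canonical form it is n == 3*z - 7.
Then branch requires ((2*z != 3*n + q - 16 || 2*n < 1) ==> n == 3*z - 7) && ((!(2*z != 3*n + q - 16 || 2*n < 1)) ==> (2*z > 1 && n == 3*z - 7)); else branch requires n == 9*p + 6*y + 2.
Before the if: ((n + p + 3*y != -5 || 2*p == 2) ==> (((2*z != 3*n + q - 16 || 2*n < 1) ==> n == 3*z - 7) && ((!(2*z != 3*n + q - 16 || 2*n < 1)) ==> (2*z > 1 && n == 3*z - 7)))) && ((!(n + p + 3*y != -5 || 2*p == 2)) ==> n == 9*p + 6*y + 2)
Before z := y: ((n + p + 3*y != -5 || 2*p == 2) ==> (((2*y != 3*n + q - 16 || 2*n < 1) ==> n == 3*y - 7) && ((!(2*y != 3*n + q - 16 || 2*n < 1)) ==> (2*y > 1 && n == 3*y - 7)))) && ((!(n + p + 3*y != -5 || 2*p == 2)) ==> n == 9*p + 6*y + 2)
Before the loop (bound <=2), unroll the exhaustion recursion (WP_0 = exit-now case; WP_j = one more guarded iteration, up to j = 2):
  WP_0: (!(2*p > q + 12)) && ((n + p + 3*y != -5 || 2*p == 2) ==> (((2*y != 3*n + q - 16 || 2*n < 1) ==> n == 3*y - 7) && ((!(2*y != 3*n + q - 16 || 2*n < 1)) ==> (2*y > 1 && n == 3*y - 7)))) && ((!(n + p + 3*y != -5 || 2*p == 2)) ==> n == 9*p + 6*y + 2)
  WP_1: (2*p > q + 12 ==> ((!(2*y > q + 4)) && ((n + 4*y != -9 || 2*y == -6) ==> (((2*y != 3*n + q - 16 || 2*n < 1) ==> n == 3*y - 7) && ((!(2*y != 3*n + q - 16 || 2*n < 1)) ==> (2*y > 1 && n == 3*y - 7)))) && ((!(n + 4*y != -9 || 2*y == -6)) ==> n == 15*y + 38))) && ((!(2*p > q + 12)) ==> (((n + p + 3*y != -5 || 2*p == 2) ==> (((2*y != 3*n + q - 16 || 2*n < 1) ==> n == 3*y - 7) && ((!(2*y != 3*n + q - 16 || 2*n < 1)) ==> (2*y > 1 && n == 3*y - 7)))) && ((!(n + p + 3*y != -5 || 2*p == 2)) ==> n == 9*p + 6*y + 2)))
  WP_2: (2*p > q + 12 ==> ((2*y > q + 4 ==> ((!(2*y > q + 4)) && ((n + 4*y != -9 || 2*y == -6) ==> (((2*y != 3*n + q - 16 || 2*n < 1) ==> n == 3*y - 7) && ((!(2*y != 3*n + q - 16 || 2*n < 1)) ==> (2*y > 1 && n == 3*y - 7)))) && ((!(n + 4*y != -9 || 2*y == -6)) ==> n == 15*y + 38))) && ((!(2*y > q + 4)) ==> (((n + 4*y != -9 || 2*y == -6) ==> (((2*y != 3*n + q - 16 || 2*n < 1) ==> n == 3*y - 7) && ((!(2*y != 3*n + q - 16 || 2*n < 1)) ==> (2*y > 1 && n == 3*y - 7)))) && ((!(n + 4*y != -9 || 2*y == -6)) ==> n == 15*y + 38))))) && ((!(2*p > q + 12)) ==> (((n + p + 3*y != -5 || 2*p == 2) ==> (((2*y != 3*n + q - 16 || 2*n < 1) ==> n == 3*y - 7) && ((!(2*y != 3*n + q - 16 || 2*n < 1)) ==> (2*y > 1 && n == 3*y - 7)))) && ((!(n + p + 3*y != -5 || 2*p == 2)) ==> n == 9*p + 6*y + 2)))
So before the loop: (2*p > q + 12 ==> ((2*y > q + 4 ==> ((!(2*y > q + 4)) && ((n + 4*y != -9 || 2*y == -6) ==> (((2*y != 3*n + q - 16 || 2*n < 1) ==> n == 3*y - 7) && ((!(2*y != 3*n + q - 16 || 2*n < 1)) ==> (2*y > 1 && n == 3*y - 7)))) && ((!(n + 4*y != -9 || 2*y == -6)) ==> n == 15*y + 38))) && ((!(2*y > q + 4)) ==> (((n + 4*y != -9 || 2*y == -6) ==> (((2*y != 3*n + q - 16 || 2*n < 1) ==> n == 3*y - 7) && ((!(2*y != 3*n + q - 16 || 2*n < 1)) ==> (2*y > 1 && n == 3*y - 7)))) && ((!(n + 4*y != -9 || 2*y == -6)) ==> n == 15*y + 38))))) && ((!(2*p > q + 12)) ==> (((n + p + 3*y != -5 || 2*p == 2) ==> (((2*y != 3*n + q - 16 || 2*n < 1) ==> n == 3*y - 7) && ((!(2*y != 3*n + q - 16 || 2*n < 1)) ==> (2*y > 1 && n == 3*y - 7)))) && ((!(n + p + 3*y != -5 || 2*p == 2)) ==> n == 9*p + 6*y + 2)))
Answer: WP = (2*p > q + 12 ==> ((2*y > q + 4 ==> ((!(2*y > q + 4)) && ((n + 4*y != -9 || 2*y == -6) ==> (((2*y != 3*n + q - 16 || 2*n < 1) ==> n == 3*y - 7) && ((!(2*y != 3*n + q - 16 || 2*n < 1)) ==> (2*y > 1 && n == 3*y - 7)))) && ((!(n + 4*y != -9 || 2*y == -6)) ==> n == 15*y + 38))) && ((!(2*y > q + 4)) ==> (((n + 4*y != -9 || 2*y == -6) ==> (((2*y != 3*n + q - 16 || 2*n < 1) ==> n == 3*y - 7) && ((!(2*y != 3*n + q - 16 || 2*n < 1)) ==> (2*y > 1 && n == 3*y - 7)))) && ((!(n + 4*y != -9 || 2*y == -6)) ==> n == 15*y + 38))))) && ((!(2*p > q + 12)) ==> (((n + p + 3*y != -5 || 2*p == 2) ==> (((2*y != 3*n + q - 16 || 2*n < 1) ==> n == 3*y - 7) && ((!(2*y != 3*n + q - 16 || 2*n < 1)) ==> (2*y > 1 && n == 3*y - 7)))) && ((!(n + p + 3*y != -5 || 2*p == 2)) ==> n == 9*p + 6*y + 2)))


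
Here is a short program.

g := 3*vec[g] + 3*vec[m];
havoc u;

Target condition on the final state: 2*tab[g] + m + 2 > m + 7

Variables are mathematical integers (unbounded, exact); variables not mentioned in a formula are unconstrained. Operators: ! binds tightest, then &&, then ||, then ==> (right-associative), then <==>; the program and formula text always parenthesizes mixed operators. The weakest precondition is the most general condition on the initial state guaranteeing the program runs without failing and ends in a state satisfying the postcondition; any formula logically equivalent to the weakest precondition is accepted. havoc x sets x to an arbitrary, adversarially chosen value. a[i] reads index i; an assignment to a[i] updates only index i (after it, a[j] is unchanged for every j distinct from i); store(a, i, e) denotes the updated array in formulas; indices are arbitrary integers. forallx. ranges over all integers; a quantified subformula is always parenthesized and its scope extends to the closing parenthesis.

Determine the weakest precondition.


Working backward. After the program, the postcondition 2*tab[g] + m + 2 > m + 7 must hold; in canonical form it is 2*tab[g] > 5.
Before havoc u: 2*tab[g] > 5
Before g := 3*vec[g] + 3*vec[m]: 2*tab[3*vec[g] + 3*vec[m]] > 5
Answer: WP = 2*tab[3*vec[g] + 3*vec[m]] > 5


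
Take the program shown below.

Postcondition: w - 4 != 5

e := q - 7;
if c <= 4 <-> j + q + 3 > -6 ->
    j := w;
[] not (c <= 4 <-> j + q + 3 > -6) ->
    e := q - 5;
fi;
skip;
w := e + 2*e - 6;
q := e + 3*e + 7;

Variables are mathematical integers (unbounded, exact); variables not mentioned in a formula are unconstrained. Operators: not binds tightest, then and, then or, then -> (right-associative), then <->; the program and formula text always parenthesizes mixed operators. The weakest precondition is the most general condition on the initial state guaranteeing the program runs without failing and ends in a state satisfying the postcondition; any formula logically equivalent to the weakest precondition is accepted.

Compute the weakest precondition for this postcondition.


Working backward. After the program, the postcondition w - 4 != 5 must hold; in canonical form it is w != 9.
Before q := e + 3*e + 7: w != 9
Before w := e + 2*e - 6: 3*e != 15
Before skip: 3*e != 15
Then branch requires 3*e != 15; else branch requires 3*q != 30.
Before the if: ((c <= 4 <-> j + q > -9) -> 3*e != 15) and ((not (c <= 4 <-> j + q > -9)) -> 3*q != 30)
Before e := q - 7: ((c <= 4 <-> j + q > -9) -> 3*q != 36) and ((not (c <= 4 <-> j + q > -9)) -> 3*q != 30)
Answer: WP = ((c <= 4 <-> j + q > -9) -> 3*q != 36) and ((not (c <= 4 <-> j + q > -9)) -> 3*q != 30)


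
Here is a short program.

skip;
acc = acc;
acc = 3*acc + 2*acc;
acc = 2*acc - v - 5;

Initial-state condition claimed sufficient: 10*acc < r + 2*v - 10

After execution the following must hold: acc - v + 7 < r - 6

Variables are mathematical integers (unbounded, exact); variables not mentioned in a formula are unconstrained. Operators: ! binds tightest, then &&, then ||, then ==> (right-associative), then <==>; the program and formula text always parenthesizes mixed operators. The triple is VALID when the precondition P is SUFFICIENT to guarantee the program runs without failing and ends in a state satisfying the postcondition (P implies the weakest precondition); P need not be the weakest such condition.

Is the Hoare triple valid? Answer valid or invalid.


Working backward. After the program, the postcondition acc - v + 7 < r - 6 must hold; in canonical form it is acc < r + v - 13.
Before acc := 2*acc - v - 5: 2*acc < r + 2*v - 8
Before acc := 3*acc + 2*acc: 10*acc < r + 2*v - 8
Before acc := acc: 10*acc < r + 2*v - 8
Before skip: 10*acc < r + 2*v - 8
The weakest precondition is 10*acc < r + 2*v - 8.
Check whether 10*acc < r + 2*v - 10 implies it.
Every state satisfying the precondition satisfies the weakest precondition: the implication holds.
Answer: valid


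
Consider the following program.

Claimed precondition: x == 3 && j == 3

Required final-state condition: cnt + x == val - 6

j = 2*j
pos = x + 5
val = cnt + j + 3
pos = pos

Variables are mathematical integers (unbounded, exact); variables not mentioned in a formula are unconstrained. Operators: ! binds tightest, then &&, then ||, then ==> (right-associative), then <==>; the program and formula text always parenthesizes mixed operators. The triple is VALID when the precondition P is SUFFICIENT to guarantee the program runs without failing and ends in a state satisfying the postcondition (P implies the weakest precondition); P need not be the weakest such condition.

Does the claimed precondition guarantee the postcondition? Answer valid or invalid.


Working backward. After the program, cnt + x == val - 6 must hold.
Before pos := pos: cnt + x == val - 6
Before val := cnt + j + 3: x == j - 3
Before pos := x + 5: x == j - 3
Before j := 2*j: x == 2*j - 3
The weakest precondition is x == 2*j - 3.
Check whether x == 3 && j == 3 implies it.
Every state satisfying the precondition satisfies the weakest precondition: the implication holds.
Answer: valid


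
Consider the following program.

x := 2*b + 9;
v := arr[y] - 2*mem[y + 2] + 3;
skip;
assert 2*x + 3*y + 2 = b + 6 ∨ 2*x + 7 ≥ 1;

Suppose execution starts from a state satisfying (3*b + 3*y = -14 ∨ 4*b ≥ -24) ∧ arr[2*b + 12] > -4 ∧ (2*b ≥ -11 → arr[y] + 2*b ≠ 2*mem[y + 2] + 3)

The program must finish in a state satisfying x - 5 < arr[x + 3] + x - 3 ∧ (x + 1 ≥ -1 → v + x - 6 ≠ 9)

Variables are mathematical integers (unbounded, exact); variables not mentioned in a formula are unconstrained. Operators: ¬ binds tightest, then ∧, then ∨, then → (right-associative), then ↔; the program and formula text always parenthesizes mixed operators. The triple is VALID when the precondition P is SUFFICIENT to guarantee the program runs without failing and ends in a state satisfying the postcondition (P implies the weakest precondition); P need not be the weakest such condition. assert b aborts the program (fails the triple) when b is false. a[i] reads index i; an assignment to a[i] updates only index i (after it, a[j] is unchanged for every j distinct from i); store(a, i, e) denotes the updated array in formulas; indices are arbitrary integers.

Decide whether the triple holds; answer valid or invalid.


Working backward. After the program, the postcondition x - 5 < arr[x + 3] + x - 3 ∧ (x + 1 ≥ -1 → v + x - 6 ≠ 9) must hold; in canonical form it is arr[x + 3] > -2 ∧ (x ≥ -2 → v + x ≠ 15).
Before assert 2*x + 3*y + 2 = b + 6 ∨ 2*x + 7 ≥ 1: (2*x + 3*y = b + 4 ∨ 2*x ≥ -6) ∧ arr[x + 3] > -2 ∧ (x ≥ -2 → v + x ≠ 15)
Before skip: (2*x + 3*y = b + 4 ∨ 2*x ≥ -6) ∧ arr[x + 3] > -2 ∧ (x ≥ -2 → v + x ≠ 15)
Before v := arr[y] - 2*mem[y + 2] + 3: (2*x + 3*y = b + 4 ∨ 2*x ≥ -6) ∧ arr[x + 3] > -2 ∧ (x ≥ -2 → arr[y] + x ≠ 2*mem[y + 2] + 12)
Before x := 2*b + 9: (3*b + 3*y = -14 ∨ 4*b ≥ -24) ∧ arr[2*b + 12] > -2 ∧ (2*b ≥ -11 → arr[y] + 2*b ≠ 2*mem[y + 2] + 3)
The weakest precondition is (3*b + 3*y = -14 ∨ 4*b ≥ -24) ∧ arr[2*b + 12] > -2 ∧ (2*b ≥ -11 → arr[y] + 2*b ≠ 2*mem[y + 2] + 3).
Check whether (3*b + 3*y = -14 ∨ 4*b ≥ -24) ∧ arr[2*b + 12] > -4 ∧ (2*b ≥ -11 → arr[y] + 2*b ≠ 2*mem[y + 2] + 3) implies it.
Countermodel: at the initial state arr = {[5] = 0, [7] = -2, [12] = -2, elsewhere -2}, b = 0, mem = {[5] = 0, [7] = 0, [12] = 0, elsewhere 0}, y = 5, the precondition holds but the weakest precondition fails.
Answer: invalid


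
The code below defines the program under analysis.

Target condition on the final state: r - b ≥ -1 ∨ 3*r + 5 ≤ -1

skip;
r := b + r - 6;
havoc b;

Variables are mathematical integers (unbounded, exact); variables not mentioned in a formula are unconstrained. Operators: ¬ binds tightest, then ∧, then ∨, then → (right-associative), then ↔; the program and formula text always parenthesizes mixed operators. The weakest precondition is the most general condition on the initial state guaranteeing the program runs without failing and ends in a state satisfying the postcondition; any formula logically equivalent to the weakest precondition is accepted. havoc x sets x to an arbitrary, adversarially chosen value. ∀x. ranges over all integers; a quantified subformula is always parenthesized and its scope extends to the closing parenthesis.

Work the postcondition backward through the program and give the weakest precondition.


Working backward. After the program, the postcondition r - b ≥ -1 ∨ 3*r + 5 ≤ -1 must hold; in canonical form it is r ≥ b - 1 ∨ 3*r ≤ -6.
Before havoc b: ∀b_1. (r ≥ b_1 - 1 ∨ 3*r ≤ -6)
Before r := b + r - 6: ∀b_1. (b + r ≥ b_1 + 5 ∨ 3*b + 3*r ≤ 12)
Before skip: ∀b_1. (b + r ≥ b_1 + 5 ∨ 3*b + 3*r ≤ 12)
Answer: WP = ∀b_1. (b + r ≥ b_1 + 5 ∨ 3*b + 3*r ≤ 12)


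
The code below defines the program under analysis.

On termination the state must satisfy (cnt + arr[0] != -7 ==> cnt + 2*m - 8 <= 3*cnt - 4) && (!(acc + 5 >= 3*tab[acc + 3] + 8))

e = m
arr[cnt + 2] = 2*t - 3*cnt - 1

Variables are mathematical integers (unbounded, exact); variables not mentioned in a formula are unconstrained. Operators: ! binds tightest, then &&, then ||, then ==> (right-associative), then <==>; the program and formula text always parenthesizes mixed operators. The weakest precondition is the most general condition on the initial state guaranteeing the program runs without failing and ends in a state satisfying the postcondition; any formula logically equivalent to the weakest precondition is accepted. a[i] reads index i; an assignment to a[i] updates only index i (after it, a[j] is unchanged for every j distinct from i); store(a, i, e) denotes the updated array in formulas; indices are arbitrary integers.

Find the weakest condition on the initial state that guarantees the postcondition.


Working backward. After the program, the postcondition (cnt + arr[0] != -7 ==> cnt + 2*m - 8 <= 3*cnt - 4) && (!(acc + 5 >= 3*tab[acc + 3] + 8)) must hold; in canonical form it is (arr[0] + cnt != -7 ==> 2*m <= 2*cnt + 4) && (!(acc >= 3*tab[acc + 3] + 3)).
Before arr[cnt + 2] := 2*t - 3*cnt - 1: (store(arr, cnt + 2, -3*cnt + 2*t - 1)[0] + cnt != -7 ==> 2*m <= 2*cnt + 4) && (!(acc >= 3*tab[acc + 3] + 3))
Before e := m: (store(arr, cnt + 2, -3*cnt + 2*t - 1)[0] + cnt != -7 ==> 2*m <= 2*cnt + 4) && (!(acc >= 3*tab[acc + 3] + 3))
Answer: WP = (store(arr, cnt + 2, -3*cnt + 2*t - 1)[0] + cnt != -7 ==> 2*m <= 2*cnt + 4) && (!(acc >= 3*tab[acc + 3] + 3))


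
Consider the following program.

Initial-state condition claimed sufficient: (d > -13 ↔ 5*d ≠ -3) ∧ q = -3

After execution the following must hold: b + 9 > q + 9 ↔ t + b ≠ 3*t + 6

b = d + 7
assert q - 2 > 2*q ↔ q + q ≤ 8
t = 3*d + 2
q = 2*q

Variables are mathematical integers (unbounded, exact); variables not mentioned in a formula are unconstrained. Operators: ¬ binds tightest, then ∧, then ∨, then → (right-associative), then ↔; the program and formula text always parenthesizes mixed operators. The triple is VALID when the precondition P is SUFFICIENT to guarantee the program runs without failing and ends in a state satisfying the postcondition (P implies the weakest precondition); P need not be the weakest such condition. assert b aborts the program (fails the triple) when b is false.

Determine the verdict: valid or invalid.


Working backward. After the program, the postcondition b + 9 > q + 9 ↔ t + b ≠ 3*t + 6 must hold; in canonical form it is b > q ↔ b ≠ 2*t + 6.
Before q := 2*q: b > 2*q ↔ b ≠ 2*t + 6
Before t := 3*d + 2: b > 2*q ↔ b ≠ 6*d + 10
Before assert q - 2 > 2*q ↔ q + q ≤ 8: (q < -2 ↔ 2*q ≤ 8) ∧ (b > 2*q ↔ b ≠ 6*d + 10)
Before b := d + 7: (q < -2 ↔ 2*q ≤ 8) ∧ (d > 2*q - 7 ↔ 5*d ≠ -3)
The weakest precondition is (q < -2 ↔ 2*q ≤ 8) ∧ (d > 2*q - 7 ↔ 5*d ≠ -3).
Check whether (d > -13 ↔ 5*d ≠ -3) ∧ q = -3 implies it.
Every state satisfying the precondition satisfies the weakest precondition: the implication holds.
Answer: valid


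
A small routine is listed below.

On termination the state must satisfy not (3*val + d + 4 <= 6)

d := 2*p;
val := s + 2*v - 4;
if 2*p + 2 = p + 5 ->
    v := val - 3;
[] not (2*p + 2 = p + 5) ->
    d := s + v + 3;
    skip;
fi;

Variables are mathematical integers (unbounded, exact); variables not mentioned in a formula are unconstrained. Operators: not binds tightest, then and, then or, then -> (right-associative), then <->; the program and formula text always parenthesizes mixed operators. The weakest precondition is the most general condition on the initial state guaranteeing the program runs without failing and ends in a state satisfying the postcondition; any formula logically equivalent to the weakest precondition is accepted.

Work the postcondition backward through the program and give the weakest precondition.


Working backward. After the program, the postcondition not (3*val + d + 4 <= 6) must hold; in canonical form it is not (d + 3*val <= 2).
Then branch requires not (d + 3*val <= 2); else branch requires not (s + v + 3*val <= -1).
Before the if: (p = 3 -> (not (d + 3*val <= 2))) and ((not (p = 3)) -> (not (s + v + 3*val <= -1)))
Before val := s + 2*v - 4: (p = 3 -> (not (d + 3*s + 6*v <= 14))) and ((not (p = 3)) -> (not (4*s + 7*v <= 11)))
Before d := 2*p: (p = 3 -> (not (2*p + 3*s + 6*v <= 14))) and ((not (p = 3)) -> (not (4*s + 7*v <= 11)))
Answer: WP = (p = 3 -> (not (2*p + 3*s + 6*v <= 14))) and ((not (p = 3)) -> (not (4*s + 7*v <= 11)))


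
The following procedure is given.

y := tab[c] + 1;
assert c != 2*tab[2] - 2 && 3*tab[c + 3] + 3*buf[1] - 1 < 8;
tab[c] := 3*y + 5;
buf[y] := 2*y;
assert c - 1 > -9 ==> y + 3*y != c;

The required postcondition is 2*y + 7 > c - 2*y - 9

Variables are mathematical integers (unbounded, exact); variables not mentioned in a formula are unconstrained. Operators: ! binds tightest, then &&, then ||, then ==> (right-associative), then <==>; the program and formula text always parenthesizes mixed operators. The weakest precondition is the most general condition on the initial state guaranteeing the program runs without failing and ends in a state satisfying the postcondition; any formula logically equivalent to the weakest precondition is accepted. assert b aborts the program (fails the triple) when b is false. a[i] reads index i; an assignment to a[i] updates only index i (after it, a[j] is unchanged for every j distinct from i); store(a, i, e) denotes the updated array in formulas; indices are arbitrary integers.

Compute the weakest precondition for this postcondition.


Working backward. After the program, the postcondition 2*y + 7 > c - 2*y - 9 must hold; in canonical form it is 4*y > c - 16.
Before assert c - 1 > -9 ==> y + 3*y != c: (c > -8 ==> 4*y != c) && 4*y > c - 16
Before buf[y] := 2*y: (c > -8 ==> 4*y != c) && 4*y > c - 16
Before tab[c] := 3*y + 5: (c > -8 ==> 4*y != c) && 4*y > c - 16
Before assert c != 2*tab[2] - 2 && 3*tab[c + 3] + 3*buf[1] - 1 < 8: c != 2*tab[2] - 2 && 3*buf[1] + 3*tab[c + 3] < 9 && (c > -8 ==> 4*y != c) && 4*y > c - 16
Before y := tab[c] + 1: c != 2*tab[2] - 2 && 3*buf[1] + 3*tab[c + 3] < 9 && (c > -8 ==> 4*tab[c] != c - 4) && 4*tab[c] > c - 20
Answer: WP = c != 2*tab[2] - 2 && 3*buf[1] + 3*tab[c + 3] < 9 && (c > -8 ==> 4*tab[c] != c - 4) && 4*tab[c] > c - 20
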